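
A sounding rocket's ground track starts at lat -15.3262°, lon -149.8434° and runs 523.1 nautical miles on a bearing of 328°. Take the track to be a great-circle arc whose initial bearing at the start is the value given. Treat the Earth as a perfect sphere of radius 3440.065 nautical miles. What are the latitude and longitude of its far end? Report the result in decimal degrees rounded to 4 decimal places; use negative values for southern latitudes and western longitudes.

Angular distance δ = d/R = 523.1 / 3440.065 = 0.152061 rad.
Converting: φ₁ = -0.267493 rad, θ = 5.724680 rad.
sin φ₂ = sin φ₁ cos δ + cos φ₁ sin δ cos θ = (-0.264314)(0.988461) + (0.964437)(0.151476)(0.848048) = -0.137374
φ₂ = asin(-0.137374) = -0.137810 rad = -7.8959°.
For the longitude increment, Δλ = atan2( sin θ sin δ cos φ₁, cos δ − sin φ₁ sin φ₂ ) = atan2(-0.077415, 0.952151) = -4.6482°.
λ₂ = λ₁ + Δλ = -154.4916°.

latitude -7.8959°, longitude -154.4916°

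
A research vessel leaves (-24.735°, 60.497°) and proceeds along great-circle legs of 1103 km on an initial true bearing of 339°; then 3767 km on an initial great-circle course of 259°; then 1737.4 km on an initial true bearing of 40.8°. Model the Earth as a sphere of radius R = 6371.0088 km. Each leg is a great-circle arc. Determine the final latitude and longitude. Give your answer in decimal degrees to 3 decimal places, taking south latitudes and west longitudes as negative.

Apply the spherical direct solution leg by leg, carrying full precision between legs.
Leg 1: from (-24.735°, 60.497°), δ = 1103/6371.0088 = 0.173128 rad, θ = 339° → φ = -15.432°, λ = 56.825°.
Leg 2: from (-15.432°, 56.825°), δ = 3767/6371.0088 = 0.591272 rad, θ = 259° → φ = -18.872°, λ = 21.497°.
Leg 3: from (-18.872°, 21.497°), δ = 1737.4/6371.0088 = 0.272704 rad, θ = 40.8° → φ = -6.810°, λ = 31.706°.

latitude -6.810°, longitude 31.706°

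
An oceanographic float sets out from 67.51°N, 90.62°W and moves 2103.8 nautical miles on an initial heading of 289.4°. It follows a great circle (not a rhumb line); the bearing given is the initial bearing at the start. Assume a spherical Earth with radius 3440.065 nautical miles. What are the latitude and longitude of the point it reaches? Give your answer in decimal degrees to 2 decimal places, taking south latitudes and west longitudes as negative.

Angular distance δ = d/R = 2103.8 / 3440.065 = 0.611558 rad.
Start latitude φ₁ = 1.178272 rad; initial bearing θ = 5.050983 rad.
Applying the spherical law of cosines for sides, sin φ₂ = sin φ₁ cos δ + cos φ₁ sin δ cos θ = 0.829435, so φ₂ = 56.04°.
Δλ = atan2( sin θ sin δ cos φ₁ , cos δ − sin φ₁ sin φ₂ ) = atan2(-0.207153, 0.052401) = -1.323037 rad = -75.80°.
λ₂ = -90.62° + -75.80° = -166.42°.

latitude 56.04°, longitude -166.42°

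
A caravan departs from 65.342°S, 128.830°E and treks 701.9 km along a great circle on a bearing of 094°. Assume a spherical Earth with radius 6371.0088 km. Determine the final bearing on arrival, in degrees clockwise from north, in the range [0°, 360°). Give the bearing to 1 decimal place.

Angular distance δ = d/R = 701.9 / 6371.0088 = 0.110171 rad.
With φ₁ = -65.342° = -1.140433 rad and θ = 94° = 1.640609 rad:
Destination latitude: φ₂ = arcsin( sin φ₁ cos δ + cos φ₁ sin δ cos θ ) = arcsin(-0.906504) = -65.027°.
For the longitude increment, Δλ = atan2( sin θ sin δ cos φ₁, cos δ − sin φ₁ sin φ₂ ) = atan2(0.045759, 0.170093) = 15.057°.
λ₂ = λ₁ + Δλ = 143.887°.
The forward bearing on arrival equals the back-azimuth from the destination plus 180°.
Back-azimuth from P₂ (-65.0°, 143.9°) to P₁ (-65.3°, 128.8°), with Δλ' = λ₁ − λ₂ = -15.1°: atan2( sin Δλ' cos φ₁ , cos φ₂ sin φ₁ − sin φ₂ cos φ₁ cos Δλ' ) = 260.3°.
Final bearing = (260.3° + 180°) mod 360° = 80.3°.

final bearing 80.3°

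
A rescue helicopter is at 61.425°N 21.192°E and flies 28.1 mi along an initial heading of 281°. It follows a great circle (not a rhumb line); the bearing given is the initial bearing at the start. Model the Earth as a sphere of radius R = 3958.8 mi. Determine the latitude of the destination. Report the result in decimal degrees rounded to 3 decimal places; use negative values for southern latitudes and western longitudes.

Central angle δ = d/R = 0.007098 rad.
Converting: φ₁ = 1.072068 rad, θ = 4.904375 rad.
Destination latitude: φ₂ = arcsin( sin φ₁ cos δ + cos φ₁ sin δ cos θ ) = arcsin(0.878817) = 61.500°.
Then Δλ = atan2(-0.003333, 0.228205) = -0.014603 rad, from sin θ sin δ cos φ₁ over cos δ − sin φ₁ sin φ₂.
λ₂ = λ₁ + Δλ = 20.355°.

latitude 61.500°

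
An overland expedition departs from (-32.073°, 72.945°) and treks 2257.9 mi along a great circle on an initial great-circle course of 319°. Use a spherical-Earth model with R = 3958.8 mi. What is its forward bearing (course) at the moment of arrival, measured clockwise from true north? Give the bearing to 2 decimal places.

δ = 2257.9/3958.8 = 0.570350 rad (32.6786°).
With φ₁ = -32.073° = -0.559779 rad and θ = 319° = 5.567600 rad:
Applying the spherical law of cosines for sides, sin φ₂ = sin φ₁ cos δ + cos φ₁ sin δ cos θ = -0.101655, so φ₂ = -5.834°.
Δλ = atan2( sin θ sin δ cos φ₁ , cos δ − sin φ₁ sin φ₂ ) = atan2(-0.300159, 0.787734) = -0.364057 rad = -20.859°.
λ₂ = 72.945° + -20.859° = 52.086°.
The forward bearing on arrival equals the back-azimuth from the destination plus 180°.
Back-azimuth from P₂ (-5.83°, 52.09°) to P₁ (-32.07°, 72.94°), with Δλ' = λ₁ − λ₂ = 20.86°: atan2( sin Δλ' cos φ₁ , cos φ₂ sin φ₁ − sin φ₂ cos φ₁ cos Δλ' ) = 146.03°.
Final bearing = (146.03° + 180°) mod 360° = 326.03°.

final bearing 326.03°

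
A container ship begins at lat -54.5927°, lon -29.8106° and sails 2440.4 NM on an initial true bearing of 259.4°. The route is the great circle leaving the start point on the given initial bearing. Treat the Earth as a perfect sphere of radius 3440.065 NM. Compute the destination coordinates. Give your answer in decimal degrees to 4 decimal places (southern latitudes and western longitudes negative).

δ = 2440.4/3440.065 = 0.709405 rad (40.6459°).
With φ₁ = -54.5927° = -0.952822 rad and θ = 259.4° = 4.527384 rad:
Applying the spherical law of cosines for sides, sin φ₂ = sin φ₁ cos δ + cos φ₁ sin δ cos θ = -0.687845, so φ₂ = -43.4598°.
Then Δλ = atan2(-0.370961, 0.198118) = -1.080267 rad, from sin θ sin δ cos φ₁ over cos δ − sin φ₁ sin φ₂.
λ₂ = -29.8106° + -61.8948° = -91.7054°.

latitude -43.4598°, longitude -91.7054°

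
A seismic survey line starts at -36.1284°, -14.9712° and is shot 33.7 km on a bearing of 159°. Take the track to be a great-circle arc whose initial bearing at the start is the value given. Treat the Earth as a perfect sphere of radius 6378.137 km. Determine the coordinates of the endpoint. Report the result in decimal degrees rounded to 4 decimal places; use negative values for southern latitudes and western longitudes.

latitude -36.4109°, longitude -14.8364°

δ = 33.7/6378.137 = 0.005284 rad (0.3027°).
With φ₁ = -36.1284° = -0.630560 rad and θ = 159° = 2.775074 rad:
sin φ₂ = sin φ₁ cos δ + cos φ₁ sin δ cos θ = (-0.589597)(0.999986) + (0.807698)(0.005284)(-0.933580) = -0.593573
φ₂ = asin(-0.593573) = -0.635491 rad = -36.4109°.
Then Δλ = atan2(0.001529, 0.650017) = 0.002353 rad, from sin θ sin δ cos φ₁ over cos δ − sin φ₁ sin φ₂.
λ₂ = λ₁ + Δλ = -14.8364°.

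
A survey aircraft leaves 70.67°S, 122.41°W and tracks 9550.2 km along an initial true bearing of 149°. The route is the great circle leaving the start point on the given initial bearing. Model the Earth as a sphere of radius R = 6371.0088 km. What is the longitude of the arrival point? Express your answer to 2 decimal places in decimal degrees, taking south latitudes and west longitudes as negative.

Angular distance δ = d/R = 9550.2 / 6371.0088 = 1.499009 rad.
Converting: φ₁ = -1.233424 rad, θ = 2.600541 rad.
Destination latitude: φ₂ = arcsin( sin φ₁ cos δ + cos φ₁ sin δ cos θ ) = arcsin(-0.350681) = -20.53°.
Then Δλ = atan2(0.170043, -0.259187) = 2.560967 rad, from sin θ sin δ cos φ₁ over cos δ − sin φ₁ sin φ₂.
λ₂ = λ₁ + Δλ = 24.32°.

longitude 24.32°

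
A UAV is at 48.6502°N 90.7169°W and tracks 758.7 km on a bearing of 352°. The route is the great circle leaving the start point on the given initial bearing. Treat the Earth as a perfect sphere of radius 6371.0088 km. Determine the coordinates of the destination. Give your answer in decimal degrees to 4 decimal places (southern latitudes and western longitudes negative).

latitude 55.3962°, longitude -92.3853°

Central angle δ = d/R = 0.119086 rad.
With φ₁ = 48.6502° = 0.849106 rad and θ = 352° = 6.143559 rad:
sin φ₂ = sin φ₁ cos δ + cos φ₁ sin δ cos θ = (0.750690)(0.992918) + (0.660654)(0.118805)(0.990268) = 0.823099
φ₂ = asin(0.823099) = 0.966846 rad = 55.3962°.
Δλ = atan2( sin θ sin δ cos φ₁ , cos δ − sin φ₁ sin φ₂ ) = atan2(-0.010924, 0.375025) = -0.029119 rad = -1.6684°.
Hence λ₂ = -90.7169° + -1.6684° = -92.3853°.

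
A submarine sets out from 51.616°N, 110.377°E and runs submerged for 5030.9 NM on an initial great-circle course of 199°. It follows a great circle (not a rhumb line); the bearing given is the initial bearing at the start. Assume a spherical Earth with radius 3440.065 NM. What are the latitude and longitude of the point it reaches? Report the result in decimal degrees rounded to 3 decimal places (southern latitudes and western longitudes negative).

δ = 5030.9/3440.065 = 1.462443 rad (83.7918°).
Start latitude φ₁ = 0.900869 rad; initial bearing θ = 3.473205 rad.
Applying the spherical law of cosines for sides, sin φ₂ = sin φ₁ cos δ + cos φ₁ sin δ cos θ = -0.498889, so φ₂ = -29.926°.
Then Δλ = atan2(-0.200969, 0.499203) = -0.382728 rad, from sin θ sin δ cos φ₁ over cos δ − sin φ₁ sin φ₂.
Hence λ₂ = 110.377° + -21.929° = 88.448°.

latitude -29.926°, longitude 88.448°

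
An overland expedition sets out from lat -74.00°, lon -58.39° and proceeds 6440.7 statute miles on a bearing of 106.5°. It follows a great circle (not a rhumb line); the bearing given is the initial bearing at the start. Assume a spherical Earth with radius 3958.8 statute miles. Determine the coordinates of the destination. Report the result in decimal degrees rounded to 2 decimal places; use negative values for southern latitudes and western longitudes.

The arc subtends δ = 6440.7/3958.8 = 1.626932 rad at the centre.
With φ₁ = -74.00° = -1.291544 rad and θ = 106.5° = 1.858776 rad:
Destination latitude: φ₂ = arcsin( sin φ₁ cos δ + cos φ₁ sin δ cos θ ) = arcsin(-0.024229) = -1.39°.
Then Δλ = atan2(0.263870, -0.079397) = 1.863073 rad, from sin θ sin δ cos φ₁ over cos δ − sin φ₁ sin φ₂.
λ₂ = -58.39° + 106.75° = 48.36°.

latitude -1.39°, longitude 48.36°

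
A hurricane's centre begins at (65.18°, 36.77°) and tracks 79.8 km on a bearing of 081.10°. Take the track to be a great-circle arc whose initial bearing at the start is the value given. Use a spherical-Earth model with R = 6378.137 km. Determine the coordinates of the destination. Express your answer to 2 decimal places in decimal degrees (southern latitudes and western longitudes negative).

latitude 65.28°, longitude 38.46°

Central angle δ = d/R = 0.012511 rad.
With φ₁ = 65.18° = 1.137606 rad and θ = 81.1° = 1.415462 rad:
Destination latitude: φ₂ = arcsin( sin φ₁ cos δ + cos φ₁ sin δ cos θ ) = arcsin(0.908372) = 65.28°.
Then Δλ = atan2(0.005189, 0.175455) = 0.029563 rad, from sin θ sin δ cos φ₁ over cos δ − sin φ₁ sin φ₂.
λ₂ = λ₁ + Δλ = 38.46°.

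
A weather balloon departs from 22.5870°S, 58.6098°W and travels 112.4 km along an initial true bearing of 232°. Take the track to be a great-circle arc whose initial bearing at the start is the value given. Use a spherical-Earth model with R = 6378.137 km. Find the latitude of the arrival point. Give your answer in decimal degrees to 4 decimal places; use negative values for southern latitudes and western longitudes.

Angular distance δ = d/R = 112.4 / 6378.137 = 0.017623 rad.
With φ₁ = -22.5870° = -0.394218 rad and θ = 232° = 4.049164 rad:
sin φ₂ = sin φ₁ cos δ + cos φ₁ sin δ cos θ = (-0.384086)(0.999845) + (0.923297)(0.017622)(-0.615661) = -0.394043
φ₂ = asin(-0.394043) = -0.405026 rad = -23.2063°.
Δλ = atan2( sin θ sin δ cos φ₁ , cos δ − sin φ₁ sin φ₂ ) = atan2(-0.012821, 0.848498) = -0.015109 rad = -0.8657°.
λ₂ = λ₁ + Δλ = -59.4755°.

latitude -23.2063°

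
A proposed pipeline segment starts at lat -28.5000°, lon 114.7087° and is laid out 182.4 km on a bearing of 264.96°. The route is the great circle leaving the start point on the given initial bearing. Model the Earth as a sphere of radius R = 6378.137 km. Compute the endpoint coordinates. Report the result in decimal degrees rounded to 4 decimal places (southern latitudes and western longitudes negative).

δ = 182.4/6378.137 = 0.028598 rad (1.6385°).
With φ₁ = -28.5000° = -0.497419 rad and θ = 264.96° = 4.624424 rad:
sin φ₂ = sin φ₁ cos δ + cos φ₁ sin δ cos θ = (-0.477159)(0.999591) + (0.878817)(0.028594)(-0.087851) = -0.479171
φ₂ = asin(-0.479171) = -0.499710 rad = -28.6313°.
For the longitude increment, Δλ = atan2( sin θ sin δ cos φ₁, cos δ − sin φ₁ sin φ₂ ) = atan2(-0.025032, 0.770950) = -1.8597°.
Hence λ₂ = 114.7087° + -1.8597° = 112.8490°.

latitude -28.6313°, longitude 112.8490°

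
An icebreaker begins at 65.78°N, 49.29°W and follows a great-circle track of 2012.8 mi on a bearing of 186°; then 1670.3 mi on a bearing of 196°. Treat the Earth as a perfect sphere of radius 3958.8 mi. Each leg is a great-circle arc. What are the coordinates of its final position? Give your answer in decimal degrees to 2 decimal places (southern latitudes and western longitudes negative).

Apply the spherical direct solution leg by leg, carrying full precision between legs.
Leg 1: from (65.78°, -49.29°), δ = 2012.8/3958.8 = 0.508437 rad, θ = 186° → φ = 36.73°, λ = -52.93°.
Leg 2: from (36.73°, -52.93°), δ = 1670.3/3958.8 = 0.421921 rad, θ = 196° → φ = 13.30°, λ = -59.59°.

latitude 13.30°, longitude -59.59°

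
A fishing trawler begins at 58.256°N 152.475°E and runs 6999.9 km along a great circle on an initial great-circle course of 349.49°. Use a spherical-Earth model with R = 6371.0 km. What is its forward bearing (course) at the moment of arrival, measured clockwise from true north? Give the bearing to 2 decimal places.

final bearing 190.41°

The arc subtends δ = 6999.9/6371 = 1.098713 rad at the centre.
With φ₁ = 58.256° = 1.016759 rad and θ = 349.49° = 6.099751 rad:
Applying the spherical law of cosines for sides, sin φ₂ = sin φ₁ cos δ + cos φ₁ sin δ cos θ = 0.847434, so φ₂ = 57.934°.
For the longitude increment, Δλ = atan2( sin θ sin δ cos φ₁, cos δ − sin φ₁ sin φ₂ ) = atan2(-0.085472, -0.265921) = -162.182°.
Hence λ₂ = 152.475° + -162.182° = -9.707°.
The forward bearing on arrival equals the back-azimuth from the destination plus 180°.
Back-azimuth from P₂ (57.93°, -9.71°) to P₁ (58.26°, 152.47°), with Δλ' = λ₁ − λ₂ = 162.18°: atan2( sin Δλ' cos φ₁ , cos φ₂ sin φ₁ − sin φ₂ cos φ₁ cos Δλ' ) = 10.41°.
Final bearing = (10.41° + 180°) mod 360° = 190.41°.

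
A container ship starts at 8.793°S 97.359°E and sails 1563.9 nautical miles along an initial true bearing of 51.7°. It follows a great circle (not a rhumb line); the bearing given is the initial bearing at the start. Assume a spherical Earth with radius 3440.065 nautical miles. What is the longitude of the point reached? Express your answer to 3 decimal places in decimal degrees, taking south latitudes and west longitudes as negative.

longitude 117.702°

The arc subtends δ = 1563.9/3440.065 = 0.454614 rad at the centre.
Converting: φ₁ = -0.153467 rad, θ = 0.902335 rad.
sin φ₂ = sin φ₁ cos δ + cos φ₁ sin δ cos θ = (-0.152865)(0.898431) + (0.988247)(0.439115)(0.619779) = 0.131617
φ₂ = asin(0.131617) = 0.132000 rad = 7.563°.
For the longitude increment, Δλ = atan2( sin θ sin δ cos φ₁, cos δ − sin φ₁ sin φ₂ ) = atan2(0.340557, 0.918550) = 20.343°.
Hence λ₂ = 97.359° + 20.343° = 117.702°.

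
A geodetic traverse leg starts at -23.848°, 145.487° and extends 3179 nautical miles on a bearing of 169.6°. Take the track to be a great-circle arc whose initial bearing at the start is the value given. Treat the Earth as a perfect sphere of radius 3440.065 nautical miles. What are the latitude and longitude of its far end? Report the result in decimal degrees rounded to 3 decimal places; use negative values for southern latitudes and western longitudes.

latitude -74.064°, longitude 177.137°

The arc subtends δ = 3179/3440.065 = 0.924110 rad at the centre.
With φ₁ = -23.848° = -0.416226 rad and θ = 169.6° = 2.960078 rad:
Destination latitude: φ₂ = arcsin( sin φ₁ cos δ + cos φ₁ sin δ cos θ ) = arcsin(-0.961570) = -74.064°.
For the longitude increment, Δλ = atan2( sin θ sin δ cos φ₁, cos δ − sin φ₁ sin φ₂ ) = atan2(0.131769, 0.213771) = 31.650°.
Hence λ₂ = 145.487° + 31.650° = 177.137°.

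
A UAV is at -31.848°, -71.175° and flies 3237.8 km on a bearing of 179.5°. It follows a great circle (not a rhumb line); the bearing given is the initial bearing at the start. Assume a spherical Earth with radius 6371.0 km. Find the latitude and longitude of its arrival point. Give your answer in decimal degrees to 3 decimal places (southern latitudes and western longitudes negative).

Angular distance δ = d/R = 3237.8 / 6371 = 0.508209 rad.
Converting: φ₁ = -0.555852 rad, θ = 3.132866 rad.
Applying the spherical law of cosines for sides, sin φ₂ = sin φ₁ cos δ + cos φ₁ sin δ cos θ = -0.874318, so φ₂ = -60.964°.
For the longitude increment, Δλ = atan2( sin θ sin δ cos φ₁, cos δ − sin φ₁ sin φ₂ ) = atan2(0.003607, 0.412268) = 0.501°.
λ₂ = λ₁ + Δλ = -70.674°.

latitude -60.964°, longitude -70.674°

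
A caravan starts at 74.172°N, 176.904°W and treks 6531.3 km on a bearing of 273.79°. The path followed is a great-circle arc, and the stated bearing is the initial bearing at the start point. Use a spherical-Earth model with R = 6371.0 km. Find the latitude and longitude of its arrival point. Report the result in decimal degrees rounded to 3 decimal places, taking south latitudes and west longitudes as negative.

Central angle δ = d/R = 1.025161 rad.
With φ₁ = 74.172° = 1.294546 rad and θ = 273.79° = 4.778537 rad:
sin φ₂ = sin φ₁ cos δ + cos φ₁ sin δ cos θ = (0.962085)(0.518961) + (0.272750)(0.854798)(0.066100) = 0.514696
φ₂ = asin(0.514696) = 0.540653 rad = 30.977°.
Δλ = atan2( sin θ sin δ cos φ₁ , cos δ − sin φ₁ sin φ₂ ) = atan2(-0.232637, 0.023780) = -1.468929 rad = -84.163°.
λ₂ = -176.904° + -84.163° = -261.067°, normalized to (−180°, 180°] → 98.933°.

latitude 30.977°, longitude 98.933°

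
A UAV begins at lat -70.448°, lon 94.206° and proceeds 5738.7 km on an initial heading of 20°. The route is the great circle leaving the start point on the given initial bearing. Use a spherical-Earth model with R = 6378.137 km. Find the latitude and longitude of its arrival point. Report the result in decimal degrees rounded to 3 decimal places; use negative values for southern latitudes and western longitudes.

latitude -19.856°, longitude 110.752°

δ = 5738.7/6378.137 = 0.899745 rad (51.5516°).
Start latitude φ₁ = -1.229550 rad; initial bearing θ = 0.349066 rad.
Destination latitude: φ₂ = arcsin( sin φ₁ cos δ + cos φ₁ sin δ cos θ ) = arcsin(-0.339664) = -19.856°.
Then Δλ = atan2(0.089642, 0.301731) = 0.288789 rad, from sin θ sin δ cos φ₁ over cos δ − sin φ₁ sin φ₂.
Hence λ₂ = 94.206° + 16.546° = 110.752°.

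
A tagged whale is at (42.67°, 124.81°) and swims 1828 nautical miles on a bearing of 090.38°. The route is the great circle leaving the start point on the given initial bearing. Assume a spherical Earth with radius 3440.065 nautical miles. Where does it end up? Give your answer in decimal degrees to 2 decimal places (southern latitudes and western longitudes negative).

latitude 35.58°, longitude 163.35°

Central angle δ = d/R = 0.531385 rad.
Converting: φ₁ = 0.744732 rad, θ = 1.577429 rad.
Destination latitude: φ₂ = arcsin( sin φ₁ cos δ + cos φ₁ sin δ cos θ ) = arcsin(0.581843) = 35.58°.
Δλ = atan2( sin θ sin δ cos φ₁ , cos δ − sin φ₁ sin φ₂ ) = atan2(0.372574, 0.467748) = 0.672620 rad = 38.54°.
λ₂ = λ₁ + Δλ = 163.35°.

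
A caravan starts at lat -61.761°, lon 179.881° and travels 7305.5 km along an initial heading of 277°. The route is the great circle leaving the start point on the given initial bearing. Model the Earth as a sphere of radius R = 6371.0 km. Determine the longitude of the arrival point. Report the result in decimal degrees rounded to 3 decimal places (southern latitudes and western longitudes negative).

longitude 107.803°

Central angle δ = d/R = 1.146680 rad.
Start latitude φ₁ = -1.077933 rad; initial bearing θ = 4.834562 rad.
Destination latitude: φ₂ = arcsin( sin φ₁ cos δ + cos φ₁ sin δ cos θ ) = arcsin(-0.309984) = -18.058°.
Then Δλ = atan2(-0.428016, 0.138425) = -1.258002 rad, from sin θ sin δ cos φ₁ over cos δ − sin φ₁ sin φ₂.
λ₂ = λ₁ + Δλ = 107.803°.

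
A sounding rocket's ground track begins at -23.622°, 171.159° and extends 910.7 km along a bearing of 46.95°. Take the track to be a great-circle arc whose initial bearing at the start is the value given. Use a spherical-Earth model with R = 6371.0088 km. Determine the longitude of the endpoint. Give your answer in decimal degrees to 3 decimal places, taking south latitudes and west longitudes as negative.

δ = 910.7/6371.0088 = 0.142944 rad (8.1901°).
With φ₁ = -23.622° = -0.412282 rad and θ = 46.95° = 0.819432 rad:
Applying the spherical law of cosines for sides, sin φ₂ = sin φ₁ cos δ + cos φ₁ sin δ cos θ = -0.307515, so φ₂ = -17.910°.
Then Δλ = atan2(0.095380, 0.866579) = 0.109623 rad, from sin θ sin δ cos φ₁ over cos δ − sin φ₁ sin φ₂.
Hence λ₂ = 171.159° + 6.281° = 177.440°.

longitude 177.440°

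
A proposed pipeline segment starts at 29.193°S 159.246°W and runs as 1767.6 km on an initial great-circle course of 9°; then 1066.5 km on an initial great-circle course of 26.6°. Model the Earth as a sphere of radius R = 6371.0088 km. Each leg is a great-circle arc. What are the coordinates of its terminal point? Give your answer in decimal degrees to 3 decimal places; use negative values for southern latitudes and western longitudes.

latitude -4.864°, longitude -152.427°

Apply the spherical direct solution leg by leg, carrying full precision between legs.
Leg 1: from (-29.193°, -159.246°), δ = 1767.6/6371.0088 = 0.277444 rad, θ = 9° → φ = -13.470°, λ = -156.721°.
Leg 2: from (-13.470°, -156.721°), δ = 1066.5/6371.0088 = 0.167399 rad, θ = 26.6° → φ = -4.864°, λ = -152.427°.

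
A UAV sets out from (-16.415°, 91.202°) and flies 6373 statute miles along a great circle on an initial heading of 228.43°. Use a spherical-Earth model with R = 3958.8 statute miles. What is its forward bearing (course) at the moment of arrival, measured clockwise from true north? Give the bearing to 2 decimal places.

final bearing 293.18°

Angular distance δ = d/R = 6373 / 3958.8 = 1.609831 rad.
With φ₁ = -16.415° = -0.286496 rad and θ = 228.43° = 3.986856 rad:
Destination latitude: φ₂ = arcsin( sin φ₁ cos δ + cos φ₁ sin δ cos θ ) = arcsin(-0.624976) = -38.680°.
Then Δλ = atan2(-0.717105, -0.215639) = -1.862902 rad, from sin θ sin δ cos φ₁ over cos δ − sin φ₁ sin φ₂.
Hence λ₂ = 91.202° + -106.736° = -15.534°.
The forward bearing on arrival equals the back-azimuth from the destination plus 180°.
Back-azimuth from P₂ (-38.68°, -15.53°) to P₁ (-16.41°, 91.20°), with Δλ' = λ₁ − λ₂ = 106.74°: atan2( sin Δλ' cos φ₁ , cos φ₂ sin φ₁ − sin φ₂ cos φ₁ cos Δλ' ) = 113.18°.
Final bearing = (113.18° + 180°) mod 360° = 293.18°.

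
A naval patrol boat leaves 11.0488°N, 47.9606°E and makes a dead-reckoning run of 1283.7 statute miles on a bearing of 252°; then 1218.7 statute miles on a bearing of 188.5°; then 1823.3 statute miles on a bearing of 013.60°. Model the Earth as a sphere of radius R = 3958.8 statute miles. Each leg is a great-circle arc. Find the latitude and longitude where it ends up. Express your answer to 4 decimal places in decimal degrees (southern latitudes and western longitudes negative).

latitude 13.1060°, longitude 33.7854°

Apply the spherical direct solution leg by leg, carrying full precision between legs.
Leg 1: from (11.0488°, 47.9606°), δ = 1283.7/3958.8 = 0.324265 rad, θ = 252° → φ = 4.8775°, λ = 30.2554°.
Leg 2: from (4.8775°, 30.2554°), δ = 1218.7/3958.8 = 0.307846 rad, θ = 188.5° → φ = -12.5660°, λ = 27.6254°.
Leg 3: from (-12.5660°, 27.6254°), δ = 1823.3/3958.8 = 0.460569 rad, θ = 13.6° → φ = 13.1060°, λ = 33.7854°.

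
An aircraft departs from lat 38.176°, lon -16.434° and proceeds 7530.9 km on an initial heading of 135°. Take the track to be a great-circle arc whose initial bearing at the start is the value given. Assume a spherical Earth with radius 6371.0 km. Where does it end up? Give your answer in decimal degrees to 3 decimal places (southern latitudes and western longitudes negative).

δ = 7530.9/6371 = 1.182059 rad (67.7270°).
Converting: φ₁ = 0.666297 rad, θ = 2.356194 rad.
Applying the spherical law of cosines for sides, sin φ₂ = sin φ₁ cos δ + cos φ₁ sin δ cos θ = -0.280129, so φ₂ = -16.268°.
Then Δλ = atan2(0.514394, 0.552162) = 0.750001 rad, from sin θ sin δ cos φ₁ over cos δ − sin φ₁ sin φ₂.
λ₂ = λ₁ + Δλ = 26.538°.

latitude -16.268°, longitude 26.538°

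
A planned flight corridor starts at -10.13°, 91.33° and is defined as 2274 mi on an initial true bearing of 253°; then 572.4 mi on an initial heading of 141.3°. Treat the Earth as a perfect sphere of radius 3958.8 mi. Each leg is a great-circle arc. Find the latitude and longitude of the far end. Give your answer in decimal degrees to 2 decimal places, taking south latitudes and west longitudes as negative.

Apply the spherical direct solution leg by leg, carrying full precision between legs.
Leg 1: from (-10.13°, 91.33°), δ = 2274/3958.8 = 0.574416 rad, θ = 253° → φ = -17.70°, λ = 58.28°.
Leg 2: from (-17.70°, 58.28°), δ = 572.4/3958.8 = 0.144589 rad, θ = 141.3° → φ = -24.08°, λ = 63.94°.

latitude -24.08°, longitude 63.94°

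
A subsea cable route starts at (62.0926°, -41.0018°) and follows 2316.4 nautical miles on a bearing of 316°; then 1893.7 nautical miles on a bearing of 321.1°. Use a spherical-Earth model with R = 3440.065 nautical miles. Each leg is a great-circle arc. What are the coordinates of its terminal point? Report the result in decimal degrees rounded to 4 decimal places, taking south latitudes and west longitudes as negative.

Apply the spherical direct solution leg by leg, carrying full precision between legs.
Leg 1: from (62.0926°, -41.0018°), δ = 2316.4/3440.065 = 0.673359 rad, θ = 316° → φ = 64.2608°, λ = -135.0342°.
Leg 2: from (64.2608°, -135.0342°), δ = 1893.7/3440.065 = 0.550484 rad, θ = 321.1° → φ = 70.8219°, λ = 135.5612°.

latitude 70.8219°, longitude 135.5612°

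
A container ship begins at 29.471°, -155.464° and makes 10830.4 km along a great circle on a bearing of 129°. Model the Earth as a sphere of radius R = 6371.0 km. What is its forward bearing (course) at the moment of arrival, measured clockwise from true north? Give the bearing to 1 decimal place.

final bearing 121.7°

δ = 10830.4/6371 = 1.699953 rad (97.4001°).
With φ₁ = 29.471° = 0.514366 rad and θ = 129° = 2.251475 rad:
Applying the spherical law of cosines for sides, sin φ₂ = sin φ₁ cos δ + cos φ₁ sin δ cos θ = -0.606692, so φ₂ = -37.351°.
Δλ = atan2( sin θ sin δ cos φ₁ , cos δ − sin φ₁ sin φ₂ ) = atan2(0.670952, 0.169684) = 1.323089 rad = 75.807°.
λ₂ = -155.464° + 75.807° = -79.657°.
The forward bearing on arrival equals the back-azimuth from the destination plus 180°.
Back-azimuth from P₂ (-37.4°, -79.7°) to P₁ (29.5°, -155.5°), with Δλ' = λ₁ − λ₂ = -75.8°: atan2( sin Δλ' cos φ₁ , cos φ₂ sin φ₁ − sin φ₂ cos φ₁ cos Δλ' ) = 301.7°.
Final bearing = (301.7° + 180°) mod 360° = 121.7°.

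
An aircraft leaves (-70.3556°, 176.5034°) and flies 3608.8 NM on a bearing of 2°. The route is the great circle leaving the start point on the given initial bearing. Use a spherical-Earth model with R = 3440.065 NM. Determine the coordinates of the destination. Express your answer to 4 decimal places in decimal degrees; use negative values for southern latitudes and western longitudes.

The arc subtends δ = 3608.8/3440.065 = 1.049050 rad at the centre.
Converting: φ₁ = -1.227937 rad, θ = 0.034907 rad.
Applying the spherical law of cosines for sides, sin φ₂ = sin φ₁ cos δ + cos φ₁ sin δ cos θ = -0.178112, so φ₂ = -10.2598°.
Then Δλ = atan2(0.010172, 0.330650) = 0.030753 rad, from sin θ sin δ cos φ₁ over cos δ − sin φ₁ sin φ₂.
λ₂ = λ₁ + Δλ = 178.2654°.

latitude -10.2598°, longitude 178.2654°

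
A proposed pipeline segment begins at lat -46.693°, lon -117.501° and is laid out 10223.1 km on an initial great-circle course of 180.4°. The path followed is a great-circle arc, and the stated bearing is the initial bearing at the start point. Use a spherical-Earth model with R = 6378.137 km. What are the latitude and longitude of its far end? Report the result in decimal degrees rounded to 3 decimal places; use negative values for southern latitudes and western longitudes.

The arc subtends δ = 10223.1/6378.137 = 1.602835 rad at the centre.
With φ₁ = -46.693° = -0.814947 rad and θ = 180.4° = 3.148574 rad:
sin φ₂ = sin φ₁ cos δ + cos φ₁ sin δ cos θ = (-0.727689)(-0.032033) + (0.685907)(0.999487)(-0.999976) = -0.662228
φ₂ = asin(-0.662228) = -0.723789 rad = -41.470°.
Then Δλ = atan2(-0.004786, -0.513929) = -3.132280 rad, from sin θ sin δ cos φ₁ over cos δ − sin φ₁ sin φ₂.
λ₂ = -117.501° + -179.466° = -296.967°, normalized to (−180°, 180°] → 63.033°.

latitude -41.470°, longitude 63.033°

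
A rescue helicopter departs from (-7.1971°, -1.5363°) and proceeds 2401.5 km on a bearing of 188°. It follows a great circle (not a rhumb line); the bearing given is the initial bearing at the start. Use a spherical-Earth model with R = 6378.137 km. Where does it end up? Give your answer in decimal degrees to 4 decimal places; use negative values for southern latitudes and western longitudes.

latitude -28.5383°, longitude -4.8756°

Angular distance δ = d/R = 2401.5 / 6378.137 = 0.376521 rad.
With φ₁ = -7.1971° = -0.125613 rad and θ = 188° = 3.281219 rad:
Applying the spherical law of cosines for sides, sin φ₂ = sin φ₁ cos δ + cos φ₁ sin δ cos θ = -0.477747, so φ₂ = -28.5383°.
Δλ = atan2( sin θ sin δ cos φ₁ , cos δ − sin φ₁ sin φ₂ ) = atan2(-0.050769, 0.870096) = -0.058283 rad = -3.3393°.
Hence λ₂ = -1.5363° + -3.3393° = -4.8756°.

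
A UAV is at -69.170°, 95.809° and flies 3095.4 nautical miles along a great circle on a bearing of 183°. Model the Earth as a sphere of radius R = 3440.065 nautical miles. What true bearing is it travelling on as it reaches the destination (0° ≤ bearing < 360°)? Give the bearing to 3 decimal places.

final bearing 357.915°

Angular distance δ = d/R = 3095.4 / 3440.065 = 0.899809 rad.
Converting: φ₁ = -1.207244 rad, θ = 3.193953 rad.
Destination latitude: φ₂ = arcsin( sin φ₁ cos δ + cos φ₁ sin δ cos θ ) = arcsin(-0.859246) = -59.232°.
For the longitude increment, Δλ = atan2( sin θ sin δ cos φ₁, cos δ − sin φ₁ sin φ₂ ) = atan2(-0.014576, -0.181325) = -175.404°.
λ₂ = λ₁ + Δλ = -79.595°.
The forward bearing on arrival equals the back-azimuth from the destination plus 180°.
Back-azimuth from P₂ (-59.232°, -79.595°) to P₁ (-69.170°, 95.809°), with Δλ' = λ₁ − λ₂ = 175.404°: atan2( sin Δλ' cos φ₁ , cos φ₂ sin φ₁ − sin φ₂ cos φ₁ cos Δλ' ) = 177.915°.
Final bearing = (177.915° + 180°) mod 360° = 357.915°.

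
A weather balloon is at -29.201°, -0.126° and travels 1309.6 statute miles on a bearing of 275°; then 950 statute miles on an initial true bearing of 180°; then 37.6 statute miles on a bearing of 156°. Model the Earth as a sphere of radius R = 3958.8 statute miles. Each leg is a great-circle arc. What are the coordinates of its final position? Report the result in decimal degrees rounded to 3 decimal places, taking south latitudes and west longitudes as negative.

Apply the spherical direct solution leg by leg, carrying full precision between legs.
Leg 1: from (-29.201°, -0.126°), δ = 1309.6/3958.8 = 0.330807 rad, θ = 275° → φ = -25.894°, λ = -21.207°.
Leg 2: from (-25.894°, -21.207°), δ = 950/3958.8 = 0.239972 rad, θ = 180° → φ = -39.644°, λ = -21.207°.
Leg 3: from (-39.644°, -21.207°), δ = 37.6/3958.8 = 0.009498 rad, θ = 156° → φ = -40.140°, λ = -20.917°.

latitude -40.140°, longitude -20.917°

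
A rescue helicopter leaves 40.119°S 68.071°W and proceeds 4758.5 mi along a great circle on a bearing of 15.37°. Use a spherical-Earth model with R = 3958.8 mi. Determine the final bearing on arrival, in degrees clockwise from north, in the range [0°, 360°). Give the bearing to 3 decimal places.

δ = 4758.5/3958.8 = 1.202006 rad (68.8699°).
With φ₁ = -40.119° = -0.700209 rad and θ = 15.37° = 0.268257 rad:
Destination latitude: φ₂ = arcsin( sin φ₁ cos δ + cos φ₁ sin δ cos θ ) = arcsin(0.455490) = 27.096°.
Then Δλ = atan2(0.189059, 0.653995) = 0.281411 rad, from sin θ sin δ cos φ₁ over cos δ − sin φ₁ sin φ₂.
λ₂ = λ₁ + Δλ = -51.947°.
The forward bearing on arrival equals the back-azimuth from the destination plus 180°.
Back-azimuth from P₂ (27.096°, -51.947°) to P₁ (-40.119°, -68.071°), with Δλ' = λ₁ − λ₂ = -16.124°: atan2( sin Δλ' cos φ₁ , cos φ₂ sin φ₁ − sin φ₂ cos φ₁ cos Δλ' ) = 193.160°.
Final bearing = (193.160° + 180°) mod 360° = 13.160°.

final bearing 13.160°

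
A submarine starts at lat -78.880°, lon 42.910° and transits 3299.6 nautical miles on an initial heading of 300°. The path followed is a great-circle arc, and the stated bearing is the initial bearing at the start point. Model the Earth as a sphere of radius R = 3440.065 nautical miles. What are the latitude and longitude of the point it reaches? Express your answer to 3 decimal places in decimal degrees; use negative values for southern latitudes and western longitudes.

Angular distance δ = d/R = 3299.6 / 3440.065 = 0.959168 rad.
With φ₁ = -78.880° = -1.376716 rad and θ = 300° = 5.235988 rad:
Destination latitude: φ₂ = arcsin( sin φ₁ cos δ + cos φ₁ sin δ cos θ ) = arcsin(-0.484471) = -28.978°.
Δλ = atan2( sin θ sin δ cos φ₁ , cos δ − sin φ₁ sin φ₂ ) = atan2(-0.136746, 0.098827) = -0.944997 rad = -54.144°.
Hence λ₂ = 42.910° + -54.144° = -11.234°.

latitude -28.978°, longitude -11.234°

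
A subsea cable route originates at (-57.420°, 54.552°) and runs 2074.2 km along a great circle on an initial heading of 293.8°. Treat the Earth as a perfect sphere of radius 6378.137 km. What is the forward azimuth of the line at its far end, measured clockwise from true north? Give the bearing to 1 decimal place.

final bearing 314.0°

Angular distance δ = d/R = 2074.2 / 6378.137 = 0.325205 rad.
With φ₁ = -57.420° = -1.002168 rad and θ = 293.8° = 5.127777 rad:
Applying the spherical law of cosines for sides, sin φ₂ = sin φ₁ cos δ + cos φ₁ sin δ cos θ = -0.729046, so φ₂ = -46.806°.
For the longitude increment, Δλ = atan2( sin θ sin δ cos φ₁, cos δ − sin φ₁ sin φ₂ ) = atan2(-0.157414, 0.333262) = -25.283°.
Hence λ₂ = 54.552° + -25.283° = 29.269°.
The forward bearing on arrival equals the back-azimuth from the destination plus 180°.
Back-azimuth from P₂ (-46.8°, 29.3°) to P₁ (-57.4°, 54.6°), with Δλ' = λ₁ − λ₂ = 25.3°: atan2( sin Δλ' cos φ₁ , cos φ₂ sin φ₁ − sin φ₂ cos φ₁ cos Δλ' ) = 134.0°.
Final bearing = (134.0° + 180°) mod 360° = 314.0°.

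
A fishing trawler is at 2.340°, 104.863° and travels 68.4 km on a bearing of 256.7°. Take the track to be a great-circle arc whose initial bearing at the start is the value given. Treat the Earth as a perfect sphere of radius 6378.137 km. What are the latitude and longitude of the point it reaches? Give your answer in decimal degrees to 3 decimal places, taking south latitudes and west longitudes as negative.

δ = 68.4/6378.137 = 0.010724 rad (0.6144°).
With φ₁ = 2.340° = 0.040841 rad and θ = 256.7° = 4.480260 rad:
sin φ₂ = sin φ₁ cos δ + cos φ₁ sin δ cos θ = (0.040829)(0.999942) + (0.999166)(0.010724)(-0.230050) = 0.038362
φ₂ = asin(0.038362) = 0.038371 rad = 2.199°.
Δλ = atan2( sin θ sin δ cos φ₁ , cos δ − sin φ₁ sin φ₂ ) = atan2(-0.010428, 0.998376) = -0.010444 rad = -0.598°.
Hence λ₂ = 104.863° + -0.598° = 104.265°.

latitude 2.199°, longitude 104.265°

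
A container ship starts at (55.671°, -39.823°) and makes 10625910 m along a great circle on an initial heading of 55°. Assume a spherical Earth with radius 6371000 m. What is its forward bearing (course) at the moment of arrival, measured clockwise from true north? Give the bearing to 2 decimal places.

δ = 10625910/6371000 = 1.667856 rad (95.5611°).
Start latitude φ₁ = 0.971642 rad; initial bearing θ = 0.959931 rad.
Applying the spherical law of cosines for sides, sin φ₂ = sin φ₁ cos δ + cos φ₁ sin δ cos θ = 0.241915, so φ₂ = 14.000°.
Then Δλ = atan2(0.459782, -0.296684) = 2.143840 rad, from sin θ sin δ cos φ₁ over cos δ − sin φ₁ sin φ₂.
Hence λ₂ = -39.823° + 122.833° = 83.010°.
The forward bearing on arrival equals the back-azimuth from the destination plus 180°.
Back-azimuth from P₂ (14.00°, 83.01°) to P₁ (55.67°, -39.82°), with Δλ' = λ₁ − λ₂ = -122.83°: atan2( sin Δλ' cos φ₁ , cos φ₂ sin φ₁ − sin φ₂ cos φ₁ cos Δλ' ) = 331.57°.
Final bearing = (331.57° + 180°) mod 360° = 151.57°.

final bearing 151.57°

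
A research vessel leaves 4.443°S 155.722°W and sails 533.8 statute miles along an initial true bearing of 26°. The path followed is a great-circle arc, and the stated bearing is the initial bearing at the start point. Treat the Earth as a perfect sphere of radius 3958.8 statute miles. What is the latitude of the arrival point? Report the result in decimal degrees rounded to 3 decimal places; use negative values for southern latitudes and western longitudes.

Angular distance δ = d/R = 533.8 / 3958.8 = 0.134839 rad.
With φ₁ = -4.443° = -0.077545 rad and θ = 26° = 0.453786 rad:
sin φ₂ = sin φ₁ cos δ + cos φ₁ sin δ cos θ = (-0.077467)(0.990923) + (0.996995)(0.134431)(0.898794) = 0.043698
φ₂ = asin(0.043698) = 0.043712 rad = 2.505°.
Δλ = atan2( sin θ sin δ cos φ₁ , cos δ − sin φ₁ sin φ₂ ) = atan2(0.058753, 0.994308) = 0.059021 rad = 3.382°.
λ₂ = -155.722° + 3.382° = -152.340°.

latitude 2.505°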